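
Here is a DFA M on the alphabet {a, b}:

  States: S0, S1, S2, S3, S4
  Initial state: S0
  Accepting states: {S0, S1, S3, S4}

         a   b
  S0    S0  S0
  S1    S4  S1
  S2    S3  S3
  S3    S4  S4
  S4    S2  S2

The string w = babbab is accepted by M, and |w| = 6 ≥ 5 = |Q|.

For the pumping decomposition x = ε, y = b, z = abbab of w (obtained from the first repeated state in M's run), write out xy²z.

xy^2z = ε·b·b·abbab = bbabbab.
Reading y = b takes M from S0 back to S0, so after x·y·y the machine is still in S0, and z then leads to the accepting state S0. Hence bbabbab ∈ L(M).

bbabbab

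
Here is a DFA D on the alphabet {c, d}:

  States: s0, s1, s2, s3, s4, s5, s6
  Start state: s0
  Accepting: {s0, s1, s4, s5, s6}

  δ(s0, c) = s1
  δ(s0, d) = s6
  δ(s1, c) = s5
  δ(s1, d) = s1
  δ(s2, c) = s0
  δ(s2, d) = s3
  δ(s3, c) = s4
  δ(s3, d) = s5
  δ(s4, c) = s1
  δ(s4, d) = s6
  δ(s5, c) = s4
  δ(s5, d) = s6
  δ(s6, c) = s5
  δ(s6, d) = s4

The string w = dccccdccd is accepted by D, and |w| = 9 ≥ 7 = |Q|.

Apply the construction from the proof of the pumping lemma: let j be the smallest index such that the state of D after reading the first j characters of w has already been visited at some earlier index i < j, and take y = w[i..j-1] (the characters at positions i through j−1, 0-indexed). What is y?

State sequence: s0 -d-> s6 -c-> s5 -c-> s4 -c-> s1 -c-> s5 -d-> s6 -c-> s5 -c-> s4 -d-> s6
First repeat at step 5: s5 was already visited.

So i = 2, j = 5, giving x = w[0:2] = dc, y = w[2:5] = ccc, z = w[5:9] = dccd.
Check: |xy| = 5 ≤ 7 and |y| = 3 ≥ 1. Reading y takes D from s5 back to s5, so every xyⁱz is accepted.
The DFA has 7 states, so the proof of the pumping lemma guarantees a repeated state among the first 7+1 visited; the segment between the two visits is the pumpable y.

ccc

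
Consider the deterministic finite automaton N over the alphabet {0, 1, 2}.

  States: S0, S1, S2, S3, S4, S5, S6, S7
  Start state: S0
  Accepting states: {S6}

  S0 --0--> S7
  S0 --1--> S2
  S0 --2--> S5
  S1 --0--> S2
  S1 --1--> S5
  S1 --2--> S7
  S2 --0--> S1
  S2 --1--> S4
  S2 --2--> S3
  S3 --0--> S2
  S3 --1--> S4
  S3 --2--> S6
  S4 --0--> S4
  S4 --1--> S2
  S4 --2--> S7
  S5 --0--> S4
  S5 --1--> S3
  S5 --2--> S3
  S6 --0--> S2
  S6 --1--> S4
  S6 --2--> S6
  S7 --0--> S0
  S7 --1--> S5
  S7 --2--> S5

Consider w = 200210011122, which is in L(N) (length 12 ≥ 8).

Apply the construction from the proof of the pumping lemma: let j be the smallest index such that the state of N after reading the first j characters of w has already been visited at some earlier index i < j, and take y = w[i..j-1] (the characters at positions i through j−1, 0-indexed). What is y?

0

State sequence: S0 -2-> S5 -0-> S4 -0-> S4 -2-> S7 -1-> S5 -0-> S4 -0-> S4 -1-> S2 -1-> S4 -1-> S2 -2-> S3 -2-> S6
First repeat at step 3: S4 was already visited.

So i = 2, j = 3, giving x = w[0:2] = 20, y = w[2:3] = 0, z = w[3:12] = 210011122.
Check: |xy| = 3 ≤ 8 and |y| = 1 ≥ 1. Reading y takes N from S4 back to S4, so every xyⁱz is accepted.
Pumping length from the standard proof: p = 8 (the number of states). The repeated state found above gives |xy| = j ≤ 8 and |y| = j − i ≥ 1.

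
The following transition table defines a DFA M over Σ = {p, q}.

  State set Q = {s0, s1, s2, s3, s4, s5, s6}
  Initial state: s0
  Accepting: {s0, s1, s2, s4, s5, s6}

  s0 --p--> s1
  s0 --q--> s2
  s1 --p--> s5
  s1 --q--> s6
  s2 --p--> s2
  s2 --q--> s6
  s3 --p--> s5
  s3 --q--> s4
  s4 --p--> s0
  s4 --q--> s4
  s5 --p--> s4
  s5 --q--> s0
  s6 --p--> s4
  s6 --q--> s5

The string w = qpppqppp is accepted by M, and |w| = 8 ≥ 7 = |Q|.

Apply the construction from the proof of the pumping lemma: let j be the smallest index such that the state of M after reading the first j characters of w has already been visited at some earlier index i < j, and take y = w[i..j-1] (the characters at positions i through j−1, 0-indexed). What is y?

State sequence: s0 -q-> s2 -p-> s2 -p-> s2 -p-> s2 -q-> s6 -p-> s4 -p-> s0 -p-> s1
First repeat at step 2: s2 was already visited.

So i = 1, j = 2, giving x = w[0:1] = q, y = w[1:2] = p, z = w[2:8] = ppqppp.
Check: |xy| = 2 ≤ 7 and |y| = 1 ≥ 1. Reading y takes M from s2 back to s2, so every xyⁱz is accepted.

p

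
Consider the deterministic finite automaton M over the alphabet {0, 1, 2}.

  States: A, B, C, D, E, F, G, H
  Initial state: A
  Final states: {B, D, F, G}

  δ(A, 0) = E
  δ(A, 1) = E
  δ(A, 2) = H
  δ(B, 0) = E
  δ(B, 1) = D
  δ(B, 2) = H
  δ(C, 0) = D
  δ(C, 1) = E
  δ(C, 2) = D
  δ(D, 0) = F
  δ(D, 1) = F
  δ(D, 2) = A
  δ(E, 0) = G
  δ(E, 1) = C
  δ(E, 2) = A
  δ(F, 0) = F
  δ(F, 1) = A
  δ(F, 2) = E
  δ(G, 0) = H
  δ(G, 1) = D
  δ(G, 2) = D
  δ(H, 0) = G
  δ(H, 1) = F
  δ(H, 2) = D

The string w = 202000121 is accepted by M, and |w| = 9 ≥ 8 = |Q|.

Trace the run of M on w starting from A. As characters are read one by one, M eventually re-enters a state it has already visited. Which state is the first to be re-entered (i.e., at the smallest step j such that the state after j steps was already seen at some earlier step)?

F

Run of M on w = 2 0 2 0 0 0 1 2 1:
  step 0: A  (start)
  step 1: H  (read 2: A→H)
  step 2: G  (read 0: H→G)
  step 3: D  (read 2: G→D)
  step 4: F  (read 0: D→F)
  step 5: F  (read 0: F→F)   ← first repeat (F seen earlier)
  step 6: F  (read 0: F→F)
  step 7: A  (read 1: F→A)
  step 8: H  (read 2: A→H)
  step 9: F  (read 1: H→F)

The earliest repeat is at step j = 5: M is in F, which it already visited at step i = 4.
With |Q| = 8, pigeonhole forces a state repeat no later than step 8; the substring read between the first and second visits to that state can be pumped.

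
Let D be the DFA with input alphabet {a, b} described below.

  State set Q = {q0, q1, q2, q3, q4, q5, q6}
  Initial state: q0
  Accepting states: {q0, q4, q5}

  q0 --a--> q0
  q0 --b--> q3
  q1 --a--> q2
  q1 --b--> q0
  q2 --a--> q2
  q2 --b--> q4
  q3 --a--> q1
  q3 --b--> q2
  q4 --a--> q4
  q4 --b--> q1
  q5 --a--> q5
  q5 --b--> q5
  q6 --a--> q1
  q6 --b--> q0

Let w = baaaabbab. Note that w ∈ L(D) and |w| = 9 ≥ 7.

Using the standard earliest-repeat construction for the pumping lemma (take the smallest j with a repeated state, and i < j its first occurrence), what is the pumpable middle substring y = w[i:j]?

State sequence: q0 -b-> q3 -a-> q1 -a-> q2 -a-> q2 -a-> q2 -b-> q4 -b-> q1 -a-> q2 -b-> q4
First repeat at step 4: q2 was already visited.

So i = 3, j = 4, giving x = w[0:3] = baa, y = w[3:4] = a, z = w[4:9] = abbab.
Check: |xy| = 4 ≤ 7 and |y| = 1 ≥ 1. Reading y takes D from q2 back to q2, so every xyⁱz is accepted.
The DFA has 7 states, so the proof of the pumping lemma guarantees a repeated state among the first 7+1 visited; the segment between the two visits is the pumpable y.

a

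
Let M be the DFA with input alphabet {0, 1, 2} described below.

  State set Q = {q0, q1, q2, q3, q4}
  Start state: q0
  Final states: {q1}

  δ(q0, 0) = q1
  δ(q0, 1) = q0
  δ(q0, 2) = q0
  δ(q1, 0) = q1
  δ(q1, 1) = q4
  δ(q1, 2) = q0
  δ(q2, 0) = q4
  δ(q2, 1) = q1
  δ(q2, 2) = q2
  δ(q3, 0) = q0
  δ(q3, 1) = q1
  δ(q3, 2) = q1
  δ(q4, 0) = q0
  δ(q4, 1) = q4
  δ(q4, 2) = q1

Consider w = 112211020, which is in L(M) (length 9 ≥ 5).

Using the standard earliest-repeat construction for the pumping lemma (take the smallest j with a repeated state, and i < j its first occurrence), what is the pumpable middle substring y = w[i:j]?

1

Run of M on w = 1 1 2 2 1 1 0 2 0:
  step 0: q0  (start)
  step 1: q0  (read 1: q0→q0)   ← first repeat (q0 seen earlier)
  step 2: q0  (read 1: q0→q0)
  step 3: q0  (read 2: q0→q0)
  step 4: q0  (read 2: q0→q0)
  step 5: q0  (read 1: q0→q0)
  step 6: q0  (read 1: q0→q0)
  step 7: q1  (read 0: q0→q1)
  step 8: q0  (read 2: q1→q0)
  step 9: q1  (read 0: q0→q1)

So i = 0, j = 1, giving x = w[0:0] = ε, y = w[0:1] = 1, z = w[1:9] = 12211020.
Check: |xy| = 1 ≤ 5 and |y| = 1 ≥ 1. Reading y takes M from q0 back to q0, so every xyⁱz is accepted.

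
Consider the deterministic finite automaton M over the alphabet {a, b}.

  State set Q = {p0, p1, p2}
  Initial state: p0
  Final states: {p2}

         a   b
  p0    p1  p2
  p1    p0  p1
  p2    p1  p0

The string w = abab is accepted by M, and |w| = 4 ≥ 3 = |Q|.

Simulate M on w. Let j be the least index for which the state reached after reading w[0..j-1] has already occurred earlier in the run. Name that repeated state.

p1

Run of M on w = a b a b:
  step 0: p0  (start)
  step 1: p1  (read a: p0→p1)
  step 2: p1  (read b: p1→p1)   ← first repeat (p1 seen earlier)
  step 3: p0  (read a: p1→p0)
  step 4: p2  (read b: p0→p2)

The earliest repeat is at step j = 2: M is in p1, which it already visited at step i = 1.
Pumping length from the standard proof: p = 3 (the number of states). The repeated state found above gives |xy| = j ≤ 3 and |y| = j − i ≥ 1.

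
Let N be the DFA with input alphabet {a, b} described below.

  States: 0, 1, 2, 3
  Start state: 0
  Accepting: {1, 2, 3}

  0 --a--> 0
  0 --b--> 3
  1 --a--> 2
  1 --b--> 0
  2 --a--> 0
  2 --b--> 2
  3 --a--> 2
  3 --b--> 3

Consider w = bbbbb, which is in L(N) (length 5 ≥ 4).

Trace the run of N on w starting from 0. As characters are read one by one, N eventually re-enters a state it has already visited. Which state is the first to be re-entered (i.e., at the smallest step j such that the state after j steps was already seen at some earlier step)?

Run of N on w = b b b b b:
  step 0: 0  (start)
  step 1: 3  (read b: 0→3)
  step 2: 3  (read b: 3→3)   ← first repeat (3 seen earlier)
  step 3: 3  (read b: 3→3)
  step 4: 3  (read b: 3→3)
  step 5: 3  (read b: 3→3)

The earliest repeat is at step j = 2: N is in 3, which it already visited at step i = 1.

3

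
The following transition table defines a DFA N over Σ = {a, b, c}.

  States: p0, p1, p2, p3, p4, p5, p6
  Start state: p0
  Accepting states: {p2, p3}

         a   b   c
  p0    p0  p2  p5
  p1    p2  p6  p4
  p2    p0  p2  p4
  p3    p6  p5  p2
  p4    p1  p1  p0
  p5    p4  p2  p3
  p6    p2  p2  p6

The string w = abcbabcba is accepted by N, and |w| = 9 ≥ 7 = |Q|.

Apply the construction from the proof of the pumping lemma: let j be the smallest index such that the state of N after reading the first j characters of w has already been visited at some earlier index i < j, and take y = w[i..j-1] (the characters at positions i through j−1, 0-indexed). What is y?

Run of N on w = a b c b a b c b a:
  step 0: p0  (start)
  step 1: p0  (read a: p0→p0)   ← first repeat (p0 seen earlier)
  step 2: p2  (read b: p0→p2)
  step 3: p4  (read c: p2→p4)
  step 4: p1  (read b: p4→p1)
  step 5: p2  (read a: p1→p2)
  step 6: p2  (read b: p2→p2)
  step 7: p4  (read c: p2→p4)
  step 8: p1  (read b: p4→p1)
  step 9: p2  (read a: p1→p2)

So i = 0, j = 1, giving x = w[0:0] = ε, y = w[0:1] = a, z = w[1:9] = bcbabcba.
Check: |xy| = 1 ≤ 7 and |y| = 1 ≥ 1. Reading y takes N from p0 back to p0, so every xyⁱz is accepted.

a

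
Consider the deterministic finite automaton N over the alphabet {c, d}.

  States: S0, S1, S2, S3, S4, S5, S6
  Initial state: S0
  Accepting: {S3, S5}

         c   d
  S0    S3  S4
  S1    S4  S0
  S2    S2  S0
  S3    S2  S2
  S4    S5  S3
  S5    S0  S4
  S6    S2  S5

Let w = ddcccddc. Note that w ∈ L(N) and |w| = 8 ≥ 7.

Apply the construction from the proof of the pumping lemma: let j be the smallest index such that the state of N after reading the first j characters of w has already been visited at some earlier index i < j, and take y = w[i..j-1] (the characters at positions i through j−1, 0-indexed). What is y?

c

Run of N on w = d d c c c d d c:
  step 0: S0  (start)
  step 1: S4  (read d: S0→S4)
  step 2: S3  (read d: S4→S3)
  step 3: S2  (read c: S3→S2)
  step 4: S2  (read c: S2→S2)   ← first repeat (S2 seen earlier)
  step 5: S2  (read c: S2→S2)
  step 6: S0  (read d: S2→S0)
  step 7: S4  (read d: S0→S4)
  step 8: S5  (read c: S4→S5)

So i = 3, j = 4, giving x = w[0:3] = ddc, y = w[3:4] = c, z = w[4:8] = cddc.
Check: |xy| = 4 ≤ 7 and |y| = 1 ≥ 1. Reading y takes N from S2 back to S2, so every xyⁱz is accepted.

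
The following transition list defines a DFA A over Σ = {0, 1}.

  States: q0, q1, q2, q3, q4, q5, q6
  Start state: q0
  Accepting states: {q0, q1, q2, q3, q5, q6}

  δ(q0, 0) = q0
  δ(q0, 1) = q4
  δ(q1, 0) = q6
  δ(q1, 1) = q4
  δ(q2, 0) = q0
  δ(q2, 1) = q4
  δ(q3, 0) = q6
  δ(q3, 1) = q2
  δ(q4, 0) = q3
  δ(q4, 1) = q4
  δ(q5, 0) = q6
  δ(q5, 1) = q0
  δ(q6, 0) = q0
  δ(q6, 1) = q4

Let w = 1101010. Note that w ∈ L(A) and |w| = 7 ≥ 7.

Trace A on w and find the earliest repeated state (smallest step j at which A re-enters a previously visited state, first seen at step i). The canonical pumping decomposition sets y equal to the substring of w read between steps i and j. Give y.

1

State sequence: q0 -1-> q4 -1-> q4 -0-> q3 -1-> q2 -0-> q0 -1-> q4 -0-> q3
First repeat at step 2: q4 was already visited.

So i = 1, j = 2, giving x = w[0:1] = 1, y = w[1:2] = 1, z = w[2:7] = 01010.
Check: |xy| = 2 ≤ 7 and |y| = 1 ≥ 1. Reading y takes A from q4 back to q4, so every xyⁱz is accepted.
The DFA has 7 states, so the proof of the pumping lemma guarantees a repeated state among the first 7+1 visited; the segment between the two visits is the pumpable y.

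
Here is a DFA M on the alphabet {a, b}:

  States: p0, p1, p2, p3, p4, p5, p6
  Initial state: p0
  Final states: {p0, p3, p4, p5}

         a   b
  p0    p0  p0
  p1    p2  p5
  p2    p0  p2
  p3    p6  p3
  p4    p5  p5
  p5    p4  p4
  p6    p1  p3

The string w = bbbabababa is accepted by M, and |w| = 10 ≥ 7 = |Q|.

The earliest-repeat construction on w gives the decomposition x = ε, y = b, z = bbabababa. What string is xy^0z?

xy⁰z = xz = ε·bbabababa = bbabababa.
Reading y = b takes M from p0 back to p0, so after x the machine is still in p0, and z then leads to the accepting state p0. Hence bbabababa ∈ L(M).

bbabababa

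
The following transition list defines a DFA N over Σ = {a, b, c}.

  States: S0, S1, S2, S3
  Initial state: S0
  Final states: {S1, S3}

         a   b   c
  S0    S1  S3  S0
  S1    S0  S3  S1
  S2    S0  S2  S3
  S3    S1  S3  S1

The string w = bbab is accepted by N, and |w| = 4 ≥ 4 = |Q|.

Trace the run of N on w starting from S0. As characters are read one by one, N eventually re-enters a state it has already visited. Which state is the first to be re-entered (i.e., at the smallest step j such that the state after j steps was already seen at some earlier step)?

S3

Run of N on w = b b a b:
  step 0: S0  (start)
  step 1: S3  (read b: S0→S3)
  step 2: S3  (read b: S3→S3)   ← first repeat (S3 seen earlier)
  step 3: S1  (read a: S3→S1)
  step 4: S3  (read b: S1→S3)

The earliest repeat is at step j = 2: N is in S3, which it already visited at step i = 1.
The DFA has 4 states, so the proof of the pumping lemma guarantees a repeated state among the first 4+1 visited; the segment between the two visits is the pumpable y.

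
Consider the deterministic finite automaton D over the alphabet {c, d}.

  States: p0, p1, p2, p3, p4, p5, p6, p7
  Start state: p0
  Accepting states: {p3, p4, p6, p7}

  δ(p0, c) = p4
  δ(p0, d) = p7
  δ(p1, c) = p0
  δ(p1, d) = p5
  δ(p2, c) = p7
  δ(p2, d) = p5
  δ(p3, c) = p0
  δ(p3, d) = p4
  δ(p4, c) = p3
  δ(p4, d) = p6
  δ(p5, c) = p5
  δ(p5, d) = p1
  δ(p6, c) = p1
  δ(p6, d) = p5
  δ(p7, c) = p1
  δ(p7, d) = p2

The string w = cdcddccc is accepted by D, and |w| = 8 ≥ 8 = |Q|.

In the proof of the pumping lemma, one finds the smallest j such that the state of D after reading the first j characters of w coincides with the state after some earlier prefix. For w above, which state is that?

p1

State sequence: p0 -c-> p4 -d-> p6 -c-> p1 -d-> p5 -d-> p1 -c-> p0 -c-> p4 -c-> p3
First repeat at step 5: p1 was already visited.

The earliest repeat is at step j = 5: D is in p1, which it already visited at step i = 3.
Pumping length from the standard proof: p = 8 (the number of states). The repeated state found above gives |xy| = j ≤ 8 and |y| = j − i ≥ 1.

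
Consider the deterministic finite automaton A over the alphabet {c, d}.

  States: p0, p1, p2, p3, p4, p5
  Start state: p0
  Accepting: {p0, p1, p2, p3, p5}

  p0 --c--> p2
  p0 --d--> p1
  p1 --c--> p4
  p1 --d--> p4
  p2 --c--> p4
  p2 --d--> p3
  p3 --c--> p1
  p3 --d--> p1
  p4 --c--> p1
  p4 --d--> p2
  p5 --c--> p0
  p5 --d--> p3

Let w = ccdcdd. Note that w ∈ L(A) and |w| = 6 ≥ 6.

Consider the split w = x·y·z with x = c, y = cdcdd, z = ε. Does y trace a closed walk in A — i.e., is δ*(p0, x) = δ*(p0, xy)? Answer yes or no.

no

State sequence: p0 -c-> p2 -c-> p4 -d-> p2 -c-> p4 -d-> p2 -d-> p3

After x (step 1): p2. After xy (step 6): p3.
They differ (p2 ≠ p3), so y is not a cycle from the state after x; this split is not the one the pumping-lemma construction produces, and pumping y need not keep the string in L(A).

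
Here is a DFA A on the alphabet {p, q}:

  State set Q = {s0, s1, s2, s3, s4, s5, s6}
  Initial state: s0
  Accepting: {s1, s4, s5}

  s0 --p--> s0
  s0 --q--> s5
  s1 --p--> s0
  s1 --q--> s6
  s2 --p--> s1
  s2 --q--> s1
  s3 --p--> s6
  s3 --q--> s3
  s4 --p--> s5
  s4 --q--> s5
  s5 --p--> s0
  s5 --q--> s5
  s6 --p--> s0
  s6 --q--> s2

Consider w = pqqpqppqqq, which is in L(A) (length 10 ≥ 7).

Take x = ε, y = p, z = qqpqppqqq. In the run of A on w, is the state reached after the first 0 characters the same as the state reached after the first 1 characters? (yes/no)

yes

State sequence: s0 -p-> s0

After x (step 0): s0. After xy (step 1): s0.
They match, so y = p drives A around a cycle from s0 back to itself; pumping y any number of times keeps A in s0 before reading z, and xyⁱz ∈ L(A) for every i ≥ 0.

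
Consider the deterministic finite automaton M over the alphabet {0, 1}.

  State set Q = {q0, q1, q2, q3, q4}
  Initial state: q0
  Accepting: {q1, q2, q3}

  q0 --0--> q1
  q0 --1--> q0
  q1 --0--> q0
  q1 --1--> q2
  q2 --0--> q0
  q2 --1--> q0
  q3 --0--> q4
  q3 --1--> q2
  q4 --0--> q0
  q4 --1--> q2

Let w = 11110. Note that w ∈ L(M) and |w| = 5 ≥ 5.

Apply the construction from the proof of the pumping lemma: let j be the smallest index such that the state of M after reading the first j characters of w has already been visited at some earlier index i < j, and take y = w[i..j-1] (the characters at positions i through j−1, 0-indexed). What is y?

Run of M on w = 1 1 1 1 0:
  step 0: q0  (start)
  step 1: q0  (read 1: q0→q0)   ← first repeat (q0 seen earlier)
  step 2: q0  (read 1: q0→q0)
  step 3: q0  (read 1: q0→q0)
  step 4: q0  (read 1: q0→q0)
  step 5: q1  (read 0: q0→q1)

So i = 0, j = 1, giving x = w[0:0] = ε, y = w[0:1] = 1, z = w[1:5] = 1110.
Check: |xy| = 1 ≤ 5 and |y| = 1 ≥ 1. Reading y takes M from q0 back to q0, so every xyⁱz is accepted.

1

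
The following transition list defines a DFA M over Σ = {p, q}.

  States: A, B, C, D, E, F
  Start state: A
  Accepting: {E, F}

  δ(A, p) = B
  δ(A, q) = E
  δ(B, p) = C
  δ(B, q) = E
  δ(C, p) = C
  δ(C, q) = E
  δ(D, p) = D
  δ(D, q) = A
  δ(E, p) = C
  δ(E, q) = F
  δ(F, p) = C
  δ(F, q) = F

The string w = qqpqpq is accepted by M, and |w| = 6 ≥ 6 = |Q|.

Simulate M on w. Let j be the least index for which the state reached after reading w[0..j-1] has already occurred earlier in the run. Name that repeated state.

Run of M on w = q q p q p q:
  step 0: A  (start)
  step 1: E  (read q: A→E)
  step 2: F  (read q: E→F)
  step 3: C  (read p: F→C)
  step 4: E  (read q: C→E)   ← first repeat (E seen earlier)
  step 5: C  (read p: E→C)
  step 6: E  (read q: C→E)

The earliest repeat is at step j = 4: M is in E, which it already visited at step i = 1.
Since M has 6 states, any run of length ≥ 6 visits 6+1 states, so by pigeonhole some state repeats within the first 6 steps — that repeat gives the pumpable loop.

E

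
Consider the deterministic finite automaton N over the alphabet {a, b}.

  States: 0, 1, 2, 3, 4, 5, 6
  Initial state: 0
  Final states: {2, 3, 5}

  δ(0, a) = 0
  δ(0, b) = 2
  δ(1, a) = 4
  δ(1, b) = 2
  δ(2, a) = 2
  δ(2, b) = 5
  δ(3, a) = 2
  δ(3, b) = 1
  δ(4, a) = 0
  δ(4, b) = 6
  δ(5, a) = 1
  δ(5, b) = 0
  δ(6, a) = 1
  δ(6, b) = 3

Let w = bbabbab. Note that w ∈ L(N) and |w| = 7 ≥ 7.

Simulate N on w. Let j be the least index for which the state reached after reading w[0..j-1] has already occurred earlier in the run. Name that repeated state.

State sequence: 0 -b-> 2 -b-> 5 -a-> 1 -b-> 2 -b-> 5 -a-> 1 -b-> 2
First repeat at step 4: 2 was already visited.

The earliest repeat is at step j = 4: N is in 2, which it already visited at step i = 1.
The DFA has 7 states, so the proof of the pumping lemma guarantees a repeated state among the first 7+1 visited; the segment between the two visits is the pumpable y.

2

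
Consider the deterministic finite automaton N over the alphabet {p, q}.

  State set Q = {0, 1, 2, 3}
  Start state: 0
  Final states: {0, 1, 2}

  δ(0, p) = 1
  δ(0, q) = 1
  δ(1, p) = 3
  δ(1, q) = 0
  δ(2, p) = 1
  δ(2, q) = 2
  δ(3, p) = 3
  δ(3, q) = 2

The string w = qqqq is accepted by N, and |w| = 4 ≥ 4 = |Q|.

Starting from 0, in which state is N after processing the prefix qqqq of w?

0

Run of N on the first 4 characters of w = q q q q:
  step 0: 0  (start)
  step 1: 1  (read q: 0→1)
  step 2: 0  (read q: 1→0)
  step 3: 1  (read q: 0→1)
  step 4: 0  (read q: 1→0)

After reading 4 characters, N is in state 0.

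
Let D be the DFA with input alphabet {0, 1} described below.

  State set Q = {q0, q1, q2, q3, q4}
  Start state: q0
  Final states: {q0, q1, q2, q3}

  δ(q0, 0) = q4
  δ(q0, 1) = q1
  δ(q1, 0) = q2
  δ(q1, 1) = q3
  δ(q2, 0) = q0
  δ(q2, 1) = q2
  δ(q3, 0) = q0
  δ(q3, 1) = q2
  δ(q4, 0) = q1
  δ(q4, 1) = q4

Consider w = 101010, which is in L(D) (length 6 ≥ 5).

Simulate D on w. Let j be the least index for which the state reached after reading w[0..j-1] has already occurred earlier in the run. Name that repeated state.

Run of D on w = 1 0 1 0 1 0:
  step 0: q0  (start)
  step 1: q1  (read 1: q0→q1)
  step 2: q2  (read 0: q1→q2)
  step 3: q2  (read 1: q2→q2)   ← first repeat (q2 seen earlier)
  step 4: q0  (read 0: q2→q0)
  step 5: q1  (read 1: q0→q1)
  step 6: q2  (read 0: q1→q2)

The earliest repeat is at step j = 3: D is in q2, which it already visited at step i = 2.
With |Q| = 5, pigeonhole forces a state repeat no later than step 5; the substring read between the first and second visits to that state can be pumped.

q2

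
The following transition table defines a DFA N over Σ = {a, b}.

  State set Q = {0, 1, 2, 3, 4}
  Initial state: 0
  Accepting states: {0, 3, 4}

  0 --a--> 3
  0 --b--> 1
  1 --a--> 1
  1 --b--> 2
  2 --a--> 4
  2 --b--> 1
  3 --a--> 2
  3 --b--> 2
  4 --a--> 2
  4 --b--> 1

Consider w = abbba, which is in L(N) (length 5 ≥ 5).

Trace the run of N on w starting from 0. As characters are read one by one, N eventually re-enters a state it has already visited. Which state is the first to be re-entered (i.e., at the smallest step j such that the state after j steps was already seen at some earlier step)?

Run of N on w = a b b b a:
  step 0: 0  (start)
  step 1: 3  (read a: 0→3)
  step 2: 2  (read b: 3→2)
  step 3: 1  (read b: 2→1)
  step 4: 2  (read b: 1→2)   ← first repeat (2 seen earlier)
  step 5: 4  (read a: 2→4)

The earliest repeat is at step j = 4: N is in 2, which it already visited at step i = 2.
With |Q| = 5, pigeonhole forces a state repeat no later than step 5; the substring read between the first and second visits to that state can be pumped.

2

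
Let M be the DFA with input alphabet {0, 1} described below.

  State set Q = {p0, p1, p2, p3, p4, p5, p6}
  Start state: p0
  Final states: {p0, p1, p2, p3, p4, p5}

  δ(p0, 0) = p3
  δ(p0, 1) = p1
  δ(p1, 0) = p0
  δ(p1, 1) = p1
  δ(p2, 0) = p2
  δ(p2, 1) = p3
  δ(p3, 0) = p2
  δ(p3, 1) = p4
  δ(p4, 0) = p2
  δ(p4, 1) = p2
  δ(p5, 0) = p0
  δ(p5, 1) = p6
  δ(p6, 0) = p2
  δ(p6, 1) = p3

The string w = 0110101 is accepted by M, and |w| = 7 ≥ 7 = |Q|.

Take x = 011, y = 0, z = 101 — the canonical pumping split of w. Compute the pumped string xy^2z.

xy^2z = 011·0·0·101 = 01100101.
Reading y = 0 takes M from p2 back to p2, so after x·y·y the machine is still in p2, and z then leads to the accepting state p3. Hence 01100101 ∈ L(M).

01100101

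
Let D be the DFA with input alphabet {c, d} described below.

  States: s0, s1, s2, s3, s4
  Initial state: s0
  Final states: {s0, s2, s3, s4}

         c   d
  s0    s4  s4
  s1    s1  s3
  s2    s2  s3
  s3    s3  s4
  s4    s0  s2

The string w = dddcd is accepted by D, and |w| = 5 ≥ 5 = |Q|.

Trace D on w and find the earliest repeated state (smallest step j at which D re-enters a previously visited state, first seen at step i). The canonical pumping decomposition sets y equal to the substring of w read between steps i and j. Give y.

c

Run of D on w = d d d c d:
  step 0: s0  (start)
  step 1: s4  (read d: s0→s4)
  step 2: s2  (read d: s4→s2)
  step 3: s3  (read d: s2→s3)
  step 4: s3  (read c: s3→s3)   ← first repeat (s3 seen earlier)
  step 5: s4  (read d: s3→s4)

So i = 3, j = 4, giving x = w[0:3] = ddd, y = w[3:4] = c, z = w[4:5] = d.
Check: |xy| = 4 ≤ 5 and |y| = 1 ≥ 1. Reading y takes D from s3 back to s3, so every xyⁱz is accepted.
Since D has 5 states, any run of length ≥ 5 visits 5+1 states, so by pigeonhole some state repeats within the first 5 steps — that repeat gives the pumpable loop.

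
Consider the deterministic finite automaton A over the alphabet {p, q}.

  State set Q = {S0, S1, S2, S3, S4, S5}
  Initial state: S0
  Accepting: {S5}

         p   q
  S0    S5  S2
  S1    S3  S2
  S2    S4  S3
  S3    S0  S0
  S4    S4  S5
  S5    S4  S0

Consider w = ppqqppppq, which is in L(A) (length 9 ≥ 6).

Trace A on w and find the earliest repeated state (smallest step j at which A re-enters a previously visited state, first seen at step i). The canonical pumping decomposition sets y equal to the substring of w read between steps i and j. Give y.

pq

Run of A on w = p p q q p p p p q:
  step 0: S0  (start)
  step 1: S5  (read p: S0→S5)
  step 2: S4  (read p: S5→S4)
  step 3: S5  (read q: S4→S5)   ← first repeat (S5 seen earlier)
  step 4: S0  (read q: S5→S0)
  step 5: S5  (read p: S0→S5)
  step 6: S4  (read p: S5→S4)
  step 7: S4  (read p: S4→S4)
  step 8: S4  (read p: S4→S4)
  step 9: S5  (read q: S4→S5)

So i = 1, j = 3, giving x = w[0:1] = p, y = w[1:3] = pq, z = w[3:9] = qppppq.
Check: |xy| = 3 ≤ 6 and |y| = 2 ≥ 1. Reading y takes A from S5 back to S5, so every xyⁱz is accepted.
Since A has 6 states, any run of length ≥ 6 visits 6+1 states, so by pigeonhole some state repeats within the first 6 steps — that repeat gives the pumpable loop.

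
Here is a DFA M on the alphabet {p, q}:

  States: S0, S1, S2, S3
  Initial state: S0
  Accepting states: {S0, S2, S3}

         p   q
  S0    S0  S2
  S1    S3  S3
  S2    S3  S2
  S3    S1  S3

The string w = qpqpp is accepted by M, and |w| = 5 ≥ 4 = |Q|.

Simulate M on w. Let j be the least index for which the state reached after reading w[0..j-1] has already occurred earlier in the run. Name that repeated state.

State sequence: S0 -q-> S2 -p-> S3 -q-> S3 -p-> S1 -p-> S3
First repeat at step 3: S3 was already visited.

The earliest repeat is at step j = 3: M is in S3, which it already visited at step i = 2.
Since M has 4 states, any run of length ≥ 4 visits 4+1 states, so by pigeonhole some state repeats within the first 4 steps — that repeat gives the pumpable loop.

S3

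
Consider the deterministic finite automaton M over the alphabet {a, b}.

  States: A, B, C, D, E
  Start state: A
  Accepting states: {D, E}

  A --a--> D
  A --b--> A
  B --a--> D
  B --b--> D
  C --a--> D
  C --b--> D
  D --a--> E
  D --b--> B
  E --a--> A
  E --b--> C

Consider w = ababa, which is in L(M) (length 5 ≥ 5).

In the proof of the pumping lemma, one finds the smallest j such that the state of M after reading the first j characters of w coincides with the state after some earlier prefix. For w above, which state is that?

D

Run of M on w = a b a b a:
  step 0: A  (start)
  step 1: D  (read a: A→D)
  step 2: B  (read b: D→B)
  step 3: D  (read a: B→D)   ← first repeat (D seen earlier)
  step 4: B  (read b: D→B)
  step 5: D  (read a: B→D)

The earliest repeat is at step j = 3: M is in D, which it already visited at step i = 1.
Pumping length from the standard proof: p = 5 (the number of states). The repeated state found above gives |xy| = j ≤ 5 and |y| = j − i ≥ 1.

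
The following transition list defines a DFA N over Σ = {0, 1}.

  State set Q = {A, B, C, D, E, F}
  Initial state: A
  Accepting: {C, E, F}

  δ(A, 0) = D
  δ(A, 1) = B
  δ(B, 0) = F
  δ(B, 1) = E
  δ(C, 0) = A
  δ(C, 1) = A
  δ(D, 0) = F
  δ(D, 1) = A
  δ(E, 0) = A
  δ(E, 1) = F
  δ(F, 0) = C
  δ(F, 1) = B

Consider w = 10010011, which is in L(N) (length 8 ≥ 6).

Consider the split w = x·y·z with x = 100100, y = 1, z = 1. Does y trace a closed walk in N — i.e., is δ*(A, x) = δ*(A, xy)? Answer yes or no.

no

State sequence: A -1-> B -0-> F -0-> C -1-> A -0-> D -0-> F -1-> B

After x (step 6): F. After xy (step 7): B.
They differ (F ≠ B), so y is not a cycle from the state after x; this split is not the one the pumping-lemma construction produces, and pumping y need not keep the string in L(N).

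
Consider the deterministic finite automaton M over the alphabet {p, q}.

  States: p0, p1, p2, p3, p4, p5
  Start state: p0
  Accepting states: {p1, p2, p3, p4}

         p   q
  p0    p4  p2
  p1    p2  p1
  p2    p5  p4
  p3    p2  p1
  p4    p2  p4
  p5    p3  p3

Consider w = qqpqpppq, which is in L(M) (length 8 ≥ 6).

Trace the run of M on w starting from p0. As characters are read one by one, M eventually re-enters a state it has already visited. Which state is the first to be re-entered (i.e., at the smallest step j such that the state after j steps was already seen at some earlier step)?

State sequence: p0 -q-> p2 -q-> p4 -p-> p2 -q-> p4 -p-> p2 -p-> p5 -p-> p3 -q-> p1
First repeat at step 3: p2 was already visited.

The earliest repeat is at step j = 3: M is in p2, which it already visited at step i = 1.
Since M has 6 states, any run of length ≥ 6 visits 6+1 states, so by pigeonhole some state repeats within the first 6 steps — that repeat gives the pumpable loop.

p2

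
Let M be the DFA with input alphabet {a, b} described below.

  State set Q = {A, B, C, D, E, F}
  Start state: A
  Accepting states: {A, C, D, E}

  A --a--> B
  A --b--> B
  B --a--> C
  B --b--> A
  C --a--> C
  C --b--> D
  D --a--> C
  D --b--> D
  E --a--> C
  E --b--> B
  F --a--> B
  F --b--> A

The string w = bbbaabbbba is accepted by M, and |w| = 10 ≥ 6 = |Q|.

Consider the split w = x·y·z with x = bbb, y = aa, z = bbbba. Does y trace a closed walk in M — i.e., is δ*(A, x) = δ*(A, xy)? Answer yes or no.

no

State sequence: A -b-> B -b-> A -b-> B -a-> C -a-> C

After x (step 3): B. After xy (step 5): C.
They differ (B ≠ C), so y is not a cycle from the state after x; this split is not the one the pumping-lemma construction produces, and pumping y need not keep the string in L(M).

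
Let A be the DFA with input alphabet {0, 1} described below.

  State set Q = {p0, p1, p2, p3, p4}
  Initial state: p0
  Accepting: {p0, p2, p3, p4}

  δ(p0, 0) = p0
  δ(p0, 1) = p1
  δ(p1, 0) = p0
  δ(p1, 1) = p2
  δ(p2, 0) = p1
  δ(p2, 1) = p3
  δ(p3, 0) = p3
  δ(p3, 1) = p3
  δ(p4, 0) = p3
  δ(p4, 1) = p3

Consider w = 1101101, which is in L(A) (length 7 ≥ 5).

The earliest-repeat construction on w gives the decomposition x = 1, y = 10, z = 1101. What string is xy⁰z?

xy⁰z = xz = 1·1101 = 11101.
Reading y = 10 takes A from p1 back to p1, so after x the machine is still in p1, and z then leads to the accepting state p3. Hence 11101 ∈ L(A).

11101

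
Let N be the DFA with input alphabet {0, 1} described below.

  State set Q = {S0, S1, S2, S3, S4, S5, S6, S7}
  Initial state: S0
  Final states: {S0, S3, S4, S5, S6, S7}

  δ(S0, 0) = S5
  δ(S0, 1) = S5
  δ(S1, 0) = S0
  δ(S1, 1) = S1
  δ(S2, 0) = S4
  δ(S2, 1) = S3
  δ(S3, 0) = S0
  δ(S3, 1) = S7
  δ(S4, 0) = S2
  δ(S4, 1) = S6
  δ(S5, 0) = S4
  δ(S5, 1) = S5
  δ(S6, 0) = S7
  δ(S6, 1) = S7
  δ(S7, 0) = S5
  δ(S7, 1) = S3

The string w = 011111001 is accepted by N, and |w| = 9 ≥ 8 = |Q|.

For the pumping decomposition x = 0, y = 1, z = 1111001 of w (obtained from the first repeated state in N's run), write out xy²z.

0111111001

xy^2z = 0·1·1·1111001 = 0111111001.
Reading y = 1 takes N from S5 back to S5, so after x·y·y the machine is still in S5, and z then leads to the accepting state S3. Hence 0111111001 ∈ L(N).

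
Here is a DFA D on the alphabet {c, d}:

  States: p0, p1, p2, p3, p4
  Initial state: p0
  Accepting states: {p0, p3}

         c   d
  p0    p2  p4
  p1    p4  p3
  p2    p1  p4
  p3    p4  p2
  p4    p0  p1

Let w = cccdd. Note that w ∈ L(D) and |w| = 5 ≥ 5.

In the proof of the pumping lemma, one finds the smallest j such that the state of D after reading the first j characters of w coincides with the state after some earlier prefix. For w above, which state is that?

Run of D on w = c c c d d:
  step 0: p0  (start)
  step 1: p2  (read c: p0→p2)
  step 2: p1  (read c: p2→p1)
  step 3: p4  (read c: p1→p4)
  step 4: p1  (read d: p4→p1)   ← first repeat (p1 seen earlier)
  step 5: p3  (read d: p1→p3)

The earliest repeat is at step j = 4: D is in p1, which it already visited at step i = 2.
Pumping length from the standard proof: p = 5 (the number of states). The repeated state found above gives |xy| = j ≤ 5 and |y| = j − i ≥ 1.

p1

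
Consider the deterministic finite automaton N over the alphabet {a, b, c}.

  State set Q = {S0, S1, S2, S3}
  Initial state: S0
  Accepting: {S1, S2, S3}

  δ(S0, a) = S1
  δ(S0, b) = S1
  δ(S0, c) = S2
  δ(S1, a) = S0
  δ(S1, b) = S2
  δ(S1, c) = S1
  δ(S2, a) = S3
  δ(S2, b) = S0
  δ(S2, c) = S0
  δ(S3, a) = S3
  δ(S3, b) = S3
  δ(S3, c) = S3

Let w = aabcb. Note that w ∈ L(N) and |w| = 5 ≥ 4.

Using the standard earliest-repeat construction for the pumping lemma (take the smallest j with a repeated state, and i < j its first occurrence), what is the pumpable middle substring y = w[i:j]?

Run of N on w = a a b c b:
  step 0: S0  (start)
  step 1: S1  (read a: S0→S1)
  step 2: S0  (read a: S1→S0)   ← first repeat (S0 seen earlier)
  step 3: S1  (read b: S0→S1)
  step 4: S1  (read c: S1→S1)
  step 5: S2  (read b: S1→S2)

So i = 0, j = 2, giving x = w[0:0] = ε, y = w[0:2] = aa, z = w[2:5] = bcb.
Check: |xy| = 2 ≤ 4 and |y| = 2 ≥ 1. Reading y takes N from S0 back to S0, so every xyⁱz is accepted.
The DFA has 4 states, so the proof of the pumping lemma guarantees a repeated state among the first 4+1 visited; the segment between the two visits is the pumpable y.

aa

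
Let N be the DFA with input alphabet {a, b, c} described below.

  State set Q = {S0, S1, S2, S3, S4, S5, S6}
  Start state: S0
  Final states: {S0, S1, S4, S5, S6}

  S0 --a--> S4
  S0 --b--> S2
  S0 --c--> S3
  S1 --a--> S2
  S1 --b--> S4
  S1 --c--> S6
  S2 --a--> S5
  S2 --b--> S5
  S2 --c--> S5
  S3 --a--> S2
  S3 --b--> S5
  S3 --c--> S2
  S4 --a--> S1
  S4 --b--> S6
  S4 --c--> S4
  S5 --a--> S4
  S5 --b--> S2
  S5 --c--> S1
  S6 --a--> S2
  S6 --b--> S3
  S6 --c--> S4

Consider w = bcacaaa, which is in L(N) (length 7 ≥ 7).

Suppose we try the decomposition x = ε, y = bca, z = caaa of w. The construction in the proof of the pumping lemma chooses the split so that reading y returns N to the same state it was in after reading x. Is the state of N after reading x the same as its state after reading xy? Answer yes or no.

no

Run of N on the first 3 characters of w = b c a:
  step 0: S0  (start)
  step 1: S2  (read b: S0→S2)
  step 2: S5  (read c: S2→S5)
  step 3: S4  (read a: S5→S4)

After x (step 0): S0. After xy (step 3): S4.
They differ (S0 ≠ S4), so y is not a cycle from the state after x; this split is not the one the pumping-lemma construction produces, and pumping y need not keep the string in L(N).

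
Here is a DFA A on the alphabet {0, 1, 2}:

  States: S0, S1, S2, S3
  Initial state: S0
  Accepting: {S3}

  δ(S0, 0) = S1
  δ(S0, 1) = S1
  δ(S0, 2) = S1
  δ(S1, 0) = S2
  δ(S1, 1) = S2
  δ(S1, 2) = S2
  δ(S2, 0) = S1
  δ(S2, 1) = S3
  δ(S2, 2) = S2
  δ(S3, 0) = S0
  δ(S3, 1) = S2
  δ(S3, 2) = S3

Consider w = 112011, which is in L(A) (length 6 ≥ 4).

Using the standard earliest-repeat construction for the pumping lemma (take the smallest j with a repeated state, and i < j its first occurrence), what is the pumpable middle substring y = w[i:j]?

Run of A on w = 1 1 2 0 1 1:
  step 0: S0  (start)
  step 1: S1  (read 1: S0→S1)
  step 2: S2  (read 1: S1→S2)
  step 3: S2  (read 2: S2→S2)   ← first repeat (S2 seen earlier)
  step 4: S1  (read 0: S2→S1)
  step 5: S2  (read 1: S1→S2)
  step 6: S3  (read 1: S2→S3)

So i = 2, j = 3, giving x = w[0:2] = 11, y = w[2:3] = 2, z = w[3:6] = 011.
Check: |xy| = 3 ≤ 4 and |y| = 1 ≥ 1. Reading y takes A from S2 back to S2, so every xyⁱz is accepted.

2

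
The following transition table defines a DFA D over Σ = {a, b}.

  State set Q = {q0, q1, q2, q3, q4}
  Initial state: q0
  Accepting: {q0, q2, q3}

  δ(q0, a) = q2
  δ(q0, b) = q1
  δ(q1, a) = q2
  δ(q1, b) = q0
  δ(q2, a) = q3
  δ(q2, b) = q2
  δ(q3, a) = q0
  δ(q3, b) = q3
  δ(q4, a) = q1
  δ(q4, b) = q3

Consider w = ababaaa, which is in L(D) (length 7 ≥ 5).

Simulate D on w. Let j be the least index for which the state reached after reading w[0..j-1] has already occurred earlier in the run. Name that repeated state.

Run of D on w = a b a b a a a:
  step 0: q0  (start)
  step 1: q2  (read a: q0→q2)
  step 2: q2  (read b: q2→q2)   ← first repeat (q2 seen earlier)
  step 3: q3  (read a: q2→q3)
  step 4: q3  (read b: q3→q3)
  step 5: q0  (read a: q3→q0)
  step 6: q2  (read a: q0→q2)
  step 7: q3  (read a: q2→q3)

The earliest repeat is at step j = 2: D is in q2, which it already visited at step i = 1.
With |Q| = 5, pigeonhole forces a state repeat no later than step 5; the substring read between the first and second visits to that state can be pumped.

q2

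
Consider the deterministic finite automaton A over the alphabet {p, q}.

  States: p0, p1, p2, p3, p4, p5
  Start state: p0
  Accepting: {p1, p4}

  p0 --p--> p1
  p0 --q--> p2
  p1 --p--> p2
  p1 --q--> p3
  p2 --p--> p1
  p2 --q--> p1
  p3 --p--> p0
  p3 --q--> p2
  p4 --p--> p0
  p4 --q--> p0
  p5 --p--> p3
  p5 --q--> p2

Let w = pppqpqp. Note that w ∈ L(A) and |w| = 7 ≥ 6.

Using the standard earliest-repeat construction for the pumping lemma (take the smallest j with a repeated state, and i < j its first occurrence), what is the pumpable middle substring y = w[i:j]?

State sequence: p0 -p-> p1 -p-> p2 -p-> p1 -q-> p3 -p-> p0 -q-> p2 -p-> p1
First repeat at step 3: p1 was already visited.

So i = 1, j = 3, giving x = w[0:1] = p, y = w[1:3] = pp, z = w[3:7] = qpqp.
Check: |xy| = 3 ≤ 6 and |y| = 2 ≥ 1. Reading y takes A from p1 back to p1, so every xyⁱz is accepted.
The DFA has 6 states, so the proof of the pumping lemma guarantees a repeated state among the first 6+1 visited; the segment between the two visits is the pumpable y.

pp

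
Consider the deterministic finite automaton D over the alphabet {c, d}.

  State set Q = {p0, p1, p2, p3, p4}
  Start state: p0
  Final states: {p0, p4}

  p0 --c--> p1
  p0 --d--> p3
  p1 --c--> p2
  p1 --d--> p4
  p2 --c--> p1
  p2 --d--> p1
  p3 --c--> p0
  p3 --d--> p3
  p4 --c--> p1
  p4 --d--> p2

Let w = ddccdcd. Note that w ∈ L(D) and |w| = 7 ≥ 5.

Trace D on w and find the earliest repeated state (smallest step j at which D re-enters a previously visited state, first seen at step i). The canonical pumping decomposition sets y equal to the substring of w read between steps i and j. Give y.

Run of D on w = d d c c d c d:
  step 0: p0  (start)
  step 1: p3  (read d: p0→p3)
  step 2: p3  (read d: p3→p3)   ← first repeat (p3 seen earlier)
  step 3: p0  (read c: p3→p0)
  step 4: p1  (read c: p0→p1)
  step 5: p4  (read d: p1→p4)
  step 6: p1  (read c: p4→p1)
  step 7: p4  (read d: p1→p4)

So i = 1, j = 2, giving x = w[0:1] = d, y = w[1:2] = d, z = w[2:7] = ccdcd.
Check: |xy| = 2 ≤ 5 and |y| = 1 ≥ 1. Reading y takes D from p3 back to p3, so every xyⁱz is accepted.
Pumping length from the standard proof: p = 5 (the number of states). The repeated state found above gives |xy| = j ≤ 5 and |y| = j − i ≥ 1.

d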